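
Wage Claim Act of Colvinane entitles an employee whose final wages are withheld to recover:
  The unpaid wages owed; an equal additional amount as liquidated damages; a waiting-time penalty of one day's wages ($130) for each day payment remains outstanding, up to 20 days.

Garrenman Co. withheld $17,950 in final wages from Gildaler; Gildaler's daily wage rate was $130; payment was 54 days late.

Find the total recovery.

$38,500

Liquidated damages (equal amount): $17,950
Penalty days: min(54, 20) = 20
Waiting-time penalty: 20 × $130 = $2,600
Total award: $17,950 + $17,950 + $2,600 = $38,500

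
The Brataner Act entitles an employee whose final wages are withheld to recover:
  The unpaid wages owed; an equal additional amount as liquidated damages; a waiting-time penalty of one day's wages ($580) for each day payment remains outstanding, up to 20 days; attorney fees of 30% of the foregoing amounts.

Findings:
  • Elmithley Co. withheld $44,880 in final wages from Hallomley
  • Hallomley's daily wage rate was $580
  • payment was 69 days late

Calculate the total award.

Liquidated damages (equal amount): $44,880
Penalty days: min(69, 20) = 20
Waiting-time penalty: 20 × $580 = $11,600
Subtotal: $44,880 + $44,880 + $11,600 = $101,360
Attorney fees: 30% of $101,360 = $30,408
Total award: $101,360 + $30,408 = $131,768

$131,768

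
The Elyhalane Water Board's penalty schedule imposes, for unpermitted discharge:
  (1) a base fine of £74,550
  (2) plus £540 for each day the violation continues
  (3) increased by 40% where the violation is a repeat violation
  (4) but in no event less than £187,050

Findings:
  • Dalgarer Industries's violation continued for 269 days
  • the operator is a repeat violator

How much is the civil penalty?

Per-day component: 269 × £540 = £145,260
Base plus per-day: £74,550 + £145,260 = £219,810
Enhancement: 40% of £219,810 = £87,924
Enhanced fine: £219,810 + £87,924 = £307,734
Minimum £187,050: £307,734 meets the minimum, no increase.

£307,734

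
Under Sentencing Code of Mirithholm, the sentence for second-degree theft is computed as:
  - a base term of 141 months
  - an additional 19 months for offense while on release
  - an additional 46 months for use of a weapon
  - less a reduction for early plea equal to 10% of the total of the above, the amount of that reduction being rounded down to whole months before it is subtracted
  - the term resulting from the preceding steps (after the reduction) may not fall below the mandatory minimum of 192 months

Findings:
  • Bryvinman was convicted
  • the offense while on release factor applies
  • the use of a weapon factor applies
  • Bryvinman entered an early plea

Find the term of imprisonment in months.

Offense while on release enhancement: +19 months
Use of a weapon enhancement: +46 months
Adjusted term: 141 months + 19 months + 46 months = 206 months
Early plea reduction: 10% of 206 months = 20 months (rounded down)
After reduction: 206 − 20 = 186 months
Minimum 192 months: 186 months is below the minimum → 192 months

Sentence: 192 months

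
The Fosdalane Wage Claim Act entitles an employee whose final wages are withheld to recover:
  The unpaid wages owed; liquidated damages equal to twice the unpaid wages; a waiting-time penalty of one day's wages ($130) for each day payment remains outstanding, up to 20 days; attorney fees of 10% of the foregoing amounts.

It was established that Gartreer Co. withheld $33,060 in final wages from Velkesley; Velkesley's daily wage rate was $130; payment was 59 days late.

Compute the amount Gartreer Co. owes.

$111,958

Doubled: 2 × $33,060 = $66,120
Penalty days: min(59, 20) = 20
Waiting-time penalty: 20 × $130 = $2,600
Subtotal: $33,060 + $66,120 + $2,600 = $101,780
Attorney fees: 10% of $101,780 = $10,178
Total award: $101,780 + $10,178 = $111,958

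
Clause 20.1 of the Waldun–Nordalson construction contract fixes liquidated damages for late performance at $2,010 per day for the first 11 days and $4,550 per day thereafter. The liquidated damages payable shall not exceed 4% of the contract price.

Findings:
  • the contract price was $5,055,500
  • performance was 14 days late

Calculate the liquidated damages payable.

First 11 days: 11 × $2,010 = $22,110
Remaining days: (14 − 11) × $4,550 = $13,650
Accrued per-day damages: $22,110 + $13,650 = $35,760
Cap: 4% of $5,055,500 = $202,220
Cap at $202,220: $35,760 is within the cap, no reduction.

$35,760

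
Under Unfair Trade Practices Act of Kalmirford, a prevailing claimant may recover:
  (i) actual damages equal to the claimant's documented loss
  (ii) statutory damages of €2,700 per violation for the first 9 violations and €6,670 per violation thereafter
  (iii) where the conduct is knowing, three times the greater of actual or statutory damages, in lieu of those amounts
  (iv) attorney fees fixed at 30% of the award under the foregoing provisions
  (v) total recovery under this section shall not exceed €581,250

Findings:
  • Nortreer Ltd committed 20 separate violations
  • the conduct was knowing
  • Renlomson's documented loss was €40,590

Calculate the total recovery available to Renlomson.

First 9 violations: 9 × €2,700 = €24,300
Remaining violations: (20 − 9) × €6,670 = €73,370
Statutory damages: €24,300 + €73,370 = €97,670
Greater of actual damages (€40,590) or statutory damages (€97,670): €97,670
Trebled: 3 × €97,670 = €293,010
Attorney fees: 30% of €293,010 = €87,903
Total before cap: €293,010 + €87,903 = €380,913
Cap at €581,250: €380,913 is within the cap, no reduction.

€380,913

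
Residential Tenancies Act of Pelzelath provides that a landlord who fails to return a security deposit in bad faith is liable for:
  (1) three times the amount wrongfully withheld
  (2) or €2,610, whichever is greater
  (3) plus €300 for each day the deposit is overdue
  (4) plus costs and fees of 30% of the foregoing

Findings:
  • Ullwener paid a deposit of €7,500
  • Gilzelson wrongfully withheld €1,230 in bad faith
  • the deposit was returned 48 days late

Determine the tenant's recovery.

€23,517

Trebled: 3 × €1,230 = €3,690
Minimum €2,610: €3,690 meets the minimum, no increase.
Late-return penalty: 48 × €300 = €14,400
Damages plus late penalty: €3,690 + €14,400 = €18,090
Costs and fees: 30% of €18,090 = €5,427
Total recovery: €18,090 + €5,427 = €23,517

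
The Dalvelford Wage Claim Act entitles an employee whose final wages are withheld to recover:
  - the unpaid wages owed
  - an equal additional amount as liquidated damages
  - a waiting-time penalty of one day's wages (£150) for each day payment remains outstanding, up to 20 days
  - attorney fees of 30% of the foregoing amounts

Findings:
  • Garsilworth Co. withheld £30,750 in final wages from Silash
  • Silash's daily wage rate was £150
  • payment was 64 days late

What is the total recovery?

£83,850

Liquidated damages (equal amount): £30,750
Penalty days: min(64, 20) = 20
Waiting-time penalty: 20 × £150 = £3,000
Subtotal: £30,750 + £30,750 + £3,000 = £64,500
Attorney fees: 30% of £64,500 = £19,350
Total award: £64,500 + £19,350 = £83,850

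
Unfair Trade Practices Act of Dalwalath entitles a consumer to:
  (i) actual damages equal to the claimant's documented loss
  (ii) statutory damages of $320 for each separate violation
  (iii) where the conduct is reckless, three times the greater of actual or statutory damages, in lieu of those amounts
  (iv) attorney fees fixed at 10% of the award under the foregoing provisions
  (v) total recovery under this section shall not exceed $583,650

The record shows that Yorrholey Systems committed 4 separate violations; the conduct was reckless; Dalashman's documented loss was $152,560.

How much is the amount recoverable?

Statutory damages: 4 × $320 = $1,280
Greater of actual damages ($152,560) or statutory damages ($1,280): $152,560
Trebled: 3 × $152,560 = $457,680
Attorney fees: 10% of $457,680 = $45,768
Total before cap: $457,680 + $45,768 = $503,448
Cap at $583,650: $503,448 is within the cap, no reduction.

$503,448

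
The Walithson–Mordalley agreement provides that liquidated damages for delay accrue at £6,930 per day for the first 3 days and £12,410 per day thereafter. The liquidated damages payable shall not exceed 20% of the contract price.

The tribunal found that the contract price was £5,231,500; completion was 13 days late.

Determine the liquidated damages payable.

First 3 days: 3 × £6,930 = £20,790
Remaining days: (13 − 3) × £12,410 = £124,100
Accrued per-day damages: £20,790 + £124,100 = £144,890
Cap: 20% of £5,231,500 = £1,046,300
Cap at £1,046,300: £144,890 is within the cap, no reduction.

£144,890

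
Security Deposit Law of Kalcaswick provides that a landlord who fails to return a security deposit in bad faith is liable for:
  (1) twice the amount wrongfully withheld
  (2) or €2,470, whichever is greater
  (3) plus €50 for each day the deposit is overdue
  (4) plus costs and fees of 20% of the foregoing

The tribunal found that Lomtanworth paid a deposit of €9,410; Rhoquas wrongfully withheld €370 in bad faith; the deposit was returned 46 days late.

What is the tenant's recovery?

Recovery: €5,724

Doubled: 2 × €370 = €740
Minimum €2,470: €740 is below the minimum → €2,470
Late-return penalty: 46 × €50 = €2,300
Damages plus late penalty: €2,470 + €2,300 = €4,770
Costs and fees: 20% of €4,770 = €954
Total recovery: €4,770 + €954 = €5,724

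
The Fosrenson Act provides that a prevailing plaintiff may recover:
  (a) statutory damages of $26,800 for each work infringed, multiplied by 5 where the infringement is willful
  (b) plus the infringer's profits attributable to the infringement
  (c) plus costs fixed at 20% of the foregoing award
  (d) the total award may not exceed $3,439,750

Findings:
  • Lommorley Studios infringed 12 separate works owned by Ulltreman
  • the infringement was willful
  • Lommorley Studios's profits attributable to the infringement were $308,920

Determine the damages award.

$2,300,304

Statutory damages: 12 × $26,800 = $321,600
Multiplied by 5: 5 × $321,600 = $1,608,000
Combined award: $1,608,000 + $308,920 = $1,916,920
Costs: 20% of $1,916,920 = $383,384
Award plus costs: $1,916,920 + $383,384 = $2,300,304
Cap at $3,439,750: $2,300,304 is within the cap, no reduction.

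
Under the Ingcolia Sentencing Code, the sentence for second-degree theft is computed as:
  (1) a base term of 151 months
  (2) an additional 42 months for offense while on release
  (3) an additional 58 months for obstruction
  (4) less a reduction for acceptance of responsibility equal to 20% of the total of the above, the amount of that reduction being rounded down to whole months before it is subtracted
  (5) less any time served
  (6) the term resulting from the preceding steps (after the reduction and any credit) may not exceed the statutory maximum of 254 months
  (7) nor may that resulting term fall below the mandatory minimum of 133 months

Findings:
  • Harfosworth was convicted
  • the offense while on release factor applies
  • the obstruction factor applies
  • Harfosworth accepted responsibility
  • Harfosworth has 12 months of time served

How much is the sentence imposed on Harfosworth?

Offense while on release enhancement: +42 months
Obstruction enhancement: +58 months
Adjusted term: 151 months + 42 months + 58 months = 251 months
Acceptance of responsibility reduction: 20% of 251 months = 50 months (rounded down)
After reduction: 251 − 50 = 201 months
Less time served: 201 months − 12 months = 189 months
Cap at 254 months: 189 months is within the cap, no reduction.
Minimum 133 months: 189 months meets the minimum, no increase.

189 months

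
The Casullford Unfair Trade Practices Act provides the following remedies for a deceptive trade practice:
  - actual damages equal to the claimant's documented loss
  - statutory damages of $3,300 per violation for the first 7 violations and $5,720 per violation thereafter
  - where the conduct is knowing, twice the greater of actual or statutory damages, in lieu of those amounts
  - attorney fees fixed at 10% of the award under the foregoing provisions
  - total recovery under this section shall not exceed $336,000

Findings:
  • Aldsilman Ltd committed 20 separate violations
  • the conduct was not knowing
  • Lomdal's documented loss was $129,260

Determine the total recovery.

First 7 violations: 7 × $3,300 = $23,100
Remaining violations: (20 − 7) × $5,720 = $74,360
Statutory damages: $23,100 + $74,360 = $97,460
Conduct not knowing: the in-lieu enhancement does not apply.
Actual plus statutory damages: $129,260 + $97,460 = $226,720
Attorney fees: 10% of $226,720 = $22,672
Total before cap: $226,720 + $22,672 = $249,392
Cap at $336,000: $249,392 is within the cap, no reduction.

Total recovery: $249,392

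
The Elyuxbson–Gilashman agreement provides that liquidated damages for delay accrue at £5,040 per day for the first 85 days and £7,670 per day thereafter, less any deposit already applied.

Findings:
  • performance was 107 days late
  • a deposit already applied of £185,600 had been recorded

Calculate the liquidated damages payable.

£411,540

First 85 days: 85 × £5,040 = £428,400
Remaining days: (107 − 85) × £7,670 = £168,740
Accrued per-day damages: £428,400 + £168,740 = £597,140
Less deposit already applied: £597,140 − £185,600 = £411,540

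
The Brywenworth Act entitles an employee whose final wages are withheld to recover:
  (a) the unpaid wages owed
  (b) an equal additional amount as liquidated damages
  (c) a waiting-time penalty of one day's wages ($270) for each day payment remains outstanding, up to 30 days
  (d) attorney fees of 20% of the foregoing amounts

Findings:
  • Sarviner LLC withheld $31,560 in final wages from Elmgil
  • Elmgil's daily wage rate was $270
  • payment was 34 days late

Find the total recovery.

Liquidated damages (equal amount): $31,560
Penalty days: min(34, 30) = 30
Waiting-time penalty: 30 × $270 = $8,100
Subtotal: $31,560 + $31,560 + $8,100 = $71,220
Attorney fees: 20% of $71,220 = $14,244
Total award: $71,220 + $14,244 = $85,464

$85,464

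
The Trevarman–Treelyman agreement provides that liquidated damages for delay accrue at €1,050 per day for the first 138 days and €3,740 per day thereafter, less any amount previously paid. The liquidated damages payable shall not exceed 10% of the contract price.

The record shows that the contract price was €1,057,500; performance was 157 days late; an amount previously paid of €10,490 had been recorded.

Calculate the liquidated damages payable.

€105,750

First 138 days: 138 × €1,050 = €144,900
Remaining days: (157 − 138) × €3,740 = €71,060
Accrued per-day damages: €144,900 + €71,060 = €215,960
Less amount previously paid: €215,960 − €10,490 = €205,470
Cap: 10% of €1,057,500 = €105,750
Cap at €105,750: €205,470 exceeds the cap → €105,750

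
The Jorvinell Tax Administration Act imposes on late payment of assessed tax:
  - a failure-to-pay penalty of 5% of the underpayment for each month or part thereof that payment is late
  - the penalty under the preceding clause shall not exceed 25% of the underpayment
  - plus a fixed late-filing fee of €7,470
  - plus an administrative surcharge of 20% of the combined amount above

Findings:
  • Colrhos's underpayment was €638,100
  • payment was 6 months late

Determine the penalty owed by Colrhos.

Accrued rate: 5% × 6 = 30%, capped at 25% → 25%
Failure-to-pay penalty: 25% of €638,100 = €159,525
Penalty before surcharge: €159,525 + €7,470 = €166,995
Administrative surcharge: 20% of €166,995 = €33,399
Total penalty: €166,995 + €33,399 = €200,394

€200,394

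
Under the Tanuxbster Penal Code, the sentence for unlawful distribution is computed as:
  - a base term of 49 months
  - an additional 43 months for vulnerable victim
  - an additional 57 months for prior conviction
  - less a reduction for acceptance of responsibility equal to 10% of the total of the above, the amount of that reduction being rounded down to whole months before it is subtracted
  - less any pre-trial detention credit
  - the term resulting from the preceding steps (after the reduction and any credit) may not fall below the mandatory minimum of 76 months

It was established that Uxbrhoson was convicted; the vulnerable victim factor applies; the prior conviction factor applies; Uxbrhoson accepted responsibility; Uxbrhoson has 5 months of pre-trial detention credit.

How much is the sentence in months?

130 months

Vulnerable victim enhancement: +43 months
Prior conviction enhancement: +57 months
Adjusted term: 49 months + 43 months + 57 months = 149 months
Acceptance of responsibility reduction: 10% of 149 months = 14 months (rounded down)
After reduction: 149 − 14 = 135 months
Less pre-trial detention credit: 135 months − 5 months = 130 months
Minimum 76 months: 130 months meets the minimum, no increase.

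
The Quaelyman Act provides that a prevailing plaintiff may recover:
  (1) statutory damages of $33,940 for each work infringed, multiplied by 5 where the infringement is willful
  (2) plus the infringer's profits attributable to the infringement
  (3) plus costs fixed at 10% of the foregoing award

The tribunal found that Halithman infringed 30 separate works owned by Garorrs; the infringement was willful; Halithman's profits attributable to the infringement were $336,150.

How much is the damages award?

$5,969,865

Statutory damages: 30 × $33,940 = $1,018,200
Multiplied by 5: 5 × $1,018,200 = $5,091,000
Combined award: $5,091,000 + $336,150 = $5,427,150
Costs: 10% of $5,427,150 = $542,715
Award plus costs: $5,427,150 + $542,715 = $5,969,865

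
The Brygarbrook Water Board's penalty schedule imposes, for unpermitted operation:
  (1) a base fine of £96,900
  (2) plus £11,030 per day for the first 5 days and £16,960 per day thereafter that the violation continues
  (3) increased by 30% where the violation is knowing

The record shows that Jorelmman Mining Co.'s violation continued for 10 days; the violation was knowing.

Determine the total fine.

Civil penalty: £307,905

First 5 days: 5 × £11,030 = £55,150
Remaining days: (10 − 5) × £16,960 = £84,800
Per-day component: £55,150 + £84,800 = £139,950
Base plus per-day: £96,900 + £139,950 = £236,850
Enhancement: 30% of £236,850 = £71,055
Enhanced fine: £236,850 + £71,055 = £307,905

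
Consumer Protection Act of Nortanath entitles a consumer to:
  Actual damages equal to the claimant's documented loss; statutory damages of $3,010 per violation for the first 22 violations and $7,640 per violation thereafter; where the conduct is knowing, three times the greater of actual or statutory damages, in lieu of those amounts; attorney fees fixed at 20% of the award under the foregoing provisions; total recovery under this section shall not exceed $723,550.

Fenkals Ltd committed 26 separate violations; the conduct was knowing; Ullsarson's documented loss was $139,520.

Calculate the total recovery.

First 22 violations: 22 × $3,010 = $66,220
Remaining violations: (26 − 22) × $7,640 = $30,560
Statutory damages: $66,220 + $30,560 = $96,780
Greater of actual damages ($139,520) or statutory damages ($96,780): $139,520
Trebled: 3 × $139,520 = $418,560
Attorney fees: 20% of $418,560 = $83,712
Total before cap: $418,560 + $83,712 = $502,272
Cap at $723,550: $502,272 is within the cap, no reduction.

$502,272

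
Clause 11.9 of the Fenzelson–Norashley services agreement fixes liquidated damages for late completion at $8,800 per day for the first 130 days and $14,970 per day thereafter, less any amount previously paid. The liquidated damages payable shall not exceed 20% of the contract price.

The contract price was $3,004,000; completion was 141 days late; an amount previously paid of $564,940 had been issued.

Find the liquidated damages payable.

First 130 days: 130 × $8,800 = $1,144,000
Remaining days: (141 − 130) × $14,970 = $164,670
Accrued per-day damages: $1,144,000 + $164,670 = $1,308,670
Less amount previously paid: $1,308,670 − $564,940 = $743,730
Cap: 20% of $3,004,000 = $600,800
Cap at $600,800: $743,730 exceeds the cap → $600,800

$600,800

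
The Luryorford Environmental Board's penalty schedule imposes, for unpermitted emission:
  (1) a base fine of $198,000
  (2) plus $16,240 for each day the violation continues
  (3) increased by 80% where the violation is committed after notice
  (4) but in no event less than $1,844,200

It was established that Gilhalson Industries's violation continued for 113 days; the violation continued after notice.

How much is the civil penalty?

$3,659,616

Per-day component: 113 × $16,240 = $1,835,120
Base plus per-day: $198,000 + $1,835,120 = $2,033,120
Enhancement: 80% of $2,033,120 = $1,626,496
Enhanced fine: $2,033,120 + $1,626,496 = $3,659,616
Minimum $1,844,200: $3,659,616 meets the minimum, no increase.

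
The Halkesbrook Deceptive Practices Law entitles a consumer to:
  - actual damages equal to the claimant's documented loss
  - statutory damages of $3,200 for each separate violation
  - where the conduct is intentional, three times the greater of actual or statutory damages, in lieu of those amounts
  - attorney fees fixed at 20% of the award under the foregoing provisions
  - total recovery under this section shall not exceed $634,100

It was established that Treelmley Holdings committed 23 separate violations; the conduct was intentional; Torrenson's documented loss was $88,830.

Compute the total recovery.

$319,788

Statutory damages: 23 × $3,200 = $73,600
Greater of actual damages ($88,830) or statutory damages ($73,600): $88,830
Trebled: 3 × $88,830 = $266,490
Attorney fees: 20% of $266,490 = $53,298
Total before cap: $266,490 + $53,298 = $319,788
Cap at $634,100: $319,788 is within the cap, no reduction.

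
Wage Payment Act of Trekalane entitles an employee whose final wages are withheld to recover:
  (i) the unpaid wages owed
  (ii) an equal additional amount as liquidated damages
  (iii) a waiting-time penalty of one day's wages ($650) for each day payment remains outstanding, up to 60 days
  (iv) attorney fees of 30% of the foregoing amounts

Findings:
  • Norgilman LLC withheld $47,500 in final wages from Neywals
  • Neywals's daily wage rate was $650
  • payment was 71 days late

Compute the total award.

$174,200

Liquidated damages (equal amount): $47,500
Penalty days: min(71, 60) = 60
Waiting-time penalty: 60 × $650 = $39,000
Subtotal: $47,500 + $47,500 + $39,000 = $134,000
Attorney fees: 30% of $134,000 = $40,200
Total award: $134,000 + $40,200 = $174,200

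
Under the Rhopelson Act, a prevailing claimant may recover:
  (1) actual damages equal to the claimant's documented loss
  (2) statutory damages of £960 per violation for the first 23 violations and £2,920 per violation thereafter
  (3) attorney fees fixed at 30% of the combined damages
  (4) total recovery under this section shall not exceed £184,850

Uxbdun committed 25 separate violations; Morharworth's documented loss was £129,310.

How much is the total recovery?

First 23 violations: 23 × £960 = £22,080
Remaining violations: (25 − 23) × £2,920 = £5,840
Statutory damages: £22,080 + £5,840 = £27,920
Combined damages: £129,310 + £27,920 = £157,230
Attorney fees: 30% of £157,230 = £47,169
Total before cap: £157,230 + £47,169 = £204,399
Cap at £184,850: £204,399 exceeds the cap → £184,850

£184,850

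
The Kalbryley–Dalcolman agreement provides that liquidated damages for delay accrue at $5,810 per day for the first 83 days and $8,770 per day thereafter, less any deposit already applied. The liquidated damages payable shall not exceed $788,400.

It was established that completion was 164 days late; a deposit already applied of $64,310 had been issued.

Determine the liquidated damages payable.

First 83 days: 83 × $5,810 = $482,230
Remaining days: (164 − 83) × $8,770 = $710,370
Accrued per-day damages: $482,230 + $710,370 = $1,192,600
Less deposit already applied: $1,192,600 − $64,310 = $1,128,290
Cap at $788,400: $1,128,290 exceeds the cap → $788,400

$788,400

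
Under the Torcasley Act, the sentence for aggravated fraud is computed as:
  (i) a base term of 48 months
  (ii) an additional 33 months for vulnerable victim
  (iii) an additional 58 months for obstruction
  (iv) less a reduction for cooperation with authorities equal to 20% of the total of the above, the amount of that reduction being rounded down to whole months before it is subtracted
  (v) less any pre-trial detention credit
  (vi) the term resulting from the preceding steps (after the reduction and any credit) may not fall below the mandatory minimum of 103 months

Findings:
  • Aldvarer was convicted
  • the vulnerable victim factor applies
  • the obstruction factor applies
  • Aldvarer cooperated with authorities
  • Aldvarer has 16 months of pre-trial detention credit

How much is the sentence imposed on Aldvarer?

103 months

Vulnerable victim enhancement: +33 months
Obstruction enhancement: +58 months
Adjusted term: 48 months + 33 months + 58 months = 139 months
Cooperation with authorities reduction: 20% of 139 months = 27 months (rounded down)
After reduction: 139 − 27 = 112 months
Less pre-trial detention credit: 112 months − 16 months = 96 months
Minimum 103 months: 96 months is below the minimum → 103 months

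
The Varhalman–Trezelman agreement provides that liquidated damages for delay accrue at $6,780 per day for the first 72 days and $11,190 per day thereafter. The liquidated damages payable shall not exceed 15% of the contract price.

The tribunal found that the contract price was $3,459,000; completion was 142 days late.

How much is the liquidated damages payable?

First 72 days: 72 × $6,780 = $488,160
Remaining days: (142 − 72) × $11,190 = $783,300
Accrued per-day damages: $488,160 + $783,300 = $1,271,460
Cap: 15% of $3,459,000 = $518,850
Cap at $518,850: $1,271,460 exceeds the cap → $518,850

$518,850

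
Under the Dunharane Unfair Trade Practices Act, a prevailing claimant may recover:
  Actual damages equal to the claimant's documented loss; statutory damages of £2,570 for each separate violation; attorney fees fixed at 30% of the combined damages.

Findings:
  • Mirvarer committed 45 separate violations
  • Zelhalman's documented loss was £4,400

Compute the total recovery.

£156,065

Statutory damages: 45 × £2,570 = £115,650
Combined damages: £4,400 + £115,650 = £120,050
Attorney fees: 30% of £120,050 = £36,015
Total recovery: £120,050 + £36,015 = £156,065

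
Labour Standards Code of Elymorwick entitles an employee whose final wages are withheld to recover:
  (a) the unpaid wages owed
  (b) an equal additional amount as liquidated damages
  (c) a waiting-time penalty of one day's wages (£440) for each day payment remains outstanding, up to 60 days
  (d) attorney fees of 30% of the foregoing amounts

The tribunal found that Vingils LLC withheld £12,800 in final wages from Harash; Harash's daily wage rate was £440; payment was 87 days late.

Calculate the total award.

Liquidated damages (equal amount): £12,800
Penalty days: min(87, 60) = 60
Waiting-time penalty: 60 × £440 = £26,400
Subtotal: £12,800 + £12,800 + £26,400 = £52,000
Attorney fees: 30% of £52,000 = £15,600
Total award: £52,000 + £15,600 = £67,600

Total award: £67,600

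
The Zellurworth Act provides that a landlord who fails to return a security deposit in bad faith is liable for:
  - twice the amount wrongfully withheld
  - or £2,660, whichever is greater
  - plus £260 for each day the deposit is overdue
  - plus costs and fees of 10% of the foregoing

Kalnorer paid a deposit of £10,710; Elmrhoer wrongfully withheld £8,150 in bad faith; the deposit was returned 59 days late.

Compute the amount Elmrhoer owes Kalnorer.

Doubled: 2 × £8,150 = £16,300
Minimum £2,660: £16,300 meets the minimum, no increase.
Late-return penalty: 59 × £260 = £15,340
Damages plus late penalty: £16,300 + £15,340 = £31,640
Costs and fees: 10% of £31,640 = £3,164
Total recovery: £31,640 + £3,164 = £34,804

£34,804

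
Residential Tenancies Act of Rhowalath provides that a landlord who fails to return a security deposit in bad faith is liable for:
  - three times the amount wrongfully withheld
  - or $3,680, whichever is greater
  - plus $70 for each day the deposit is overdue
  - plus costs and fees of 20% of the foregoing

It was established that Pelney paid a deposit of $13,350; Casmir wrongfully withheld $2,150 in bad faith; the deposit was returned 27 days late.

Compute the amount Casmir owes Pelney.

Trebled: 3 × $2,150 = $6,450
Minimum $3,680: $6,450 meets the minimum, no increase.
Late-return penalty: 27 × $70 = $1,890
Damages plus late penalty: $6,450 + $1,890 = $8,340
Costs and fees: 20% of $8,340 = $1,668
Total recovery: $8,340 + $1,668 = $10,008

$10,008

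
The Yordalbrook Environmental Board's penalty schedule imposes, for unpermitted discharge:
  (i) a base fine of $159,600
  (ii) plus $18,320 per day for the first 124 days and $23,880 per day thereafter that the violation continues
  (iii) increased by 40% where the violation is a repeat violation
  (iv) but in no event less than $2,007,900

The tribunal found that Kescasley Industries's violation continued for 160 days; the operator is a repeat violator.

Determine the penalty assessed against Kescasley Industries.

First 124 days: 124 × $18,320 = $2,271,680
Remaining days: (160 − 124) × $23,880 = $859,680
Per-day component: $2,271,680 + $859,680 = $3,131,360
Base plus per-day: $159,600 + $3,131,360 = $3,290,960
Enhancement: 40% of $3,290,960 = $1,316,384
Enhanced fine: $3,290,960 + $1,316,384 = $4,607,344
Minimum $2,007,900: $4,607,344 meets the minimum, no increase.

$4,607,344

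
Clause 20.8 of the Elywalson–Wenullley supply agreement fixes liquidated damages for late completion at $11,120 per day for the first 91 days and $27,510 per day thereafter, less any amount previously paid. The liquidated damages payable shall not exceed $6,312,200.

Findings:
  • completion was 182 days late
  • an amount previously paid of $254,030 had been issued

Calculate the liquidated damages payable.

$3,261,300

First 91 days: 91 × $11,120 = $1,011,920
Remaining days: (182 − 91) × $27,510 = $2,503,410
Accrued per-day damages: $1,011,920 + $2,503,410 = $3,515,330
Less amount previously paid: $3,515,330 − $254,030 = $3,261,300
Cap at $6,312,200: $3,261,300 is within the cap, no reduction.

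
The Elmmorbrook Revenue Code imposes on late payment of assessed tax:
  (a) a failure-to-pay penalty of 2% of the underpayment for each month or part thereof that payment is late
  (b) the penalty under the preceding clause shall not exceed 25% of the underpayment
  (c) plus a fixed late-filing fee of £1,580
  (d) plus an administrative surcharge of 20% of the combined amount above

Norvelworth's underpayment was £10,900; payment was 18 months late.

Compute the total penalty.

Accrued rate: 2% × 18 = 36%, capped at 25% → 25%
Failure-to-pay penalty: 25% of £10,900 = £2,725
Penalty before surcharge: £2,725 + £1,580 = £4,305
Administrative surcharge: 20% of £4,305 = £861
Total penalty: £4,305 + £861 = £5,166

£5,166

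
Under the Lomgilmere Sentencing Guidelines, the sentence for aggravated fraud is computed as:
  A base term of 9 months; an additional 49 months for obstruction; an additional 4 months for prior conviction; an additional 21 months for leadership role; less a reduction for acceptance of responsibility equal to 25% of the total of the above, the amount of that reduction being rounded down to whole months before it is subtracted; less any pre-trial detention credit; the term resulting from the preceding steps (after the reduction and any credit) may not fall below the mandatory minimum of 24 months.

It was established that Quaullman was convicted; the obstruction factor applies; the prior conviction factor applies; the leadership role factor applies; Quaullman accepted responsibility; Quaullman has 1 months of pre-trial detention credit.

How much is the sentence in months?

Sentence: 62 months

Obstruction enhancement: +49 months
Prior conviction enhancement: +4 months
Leadership role enhancement: +21 months
Adjusted term: 9 months + 49 months + 4 months + 21 months = 83 months
Acceptance of responsibility reduction: 25% of 83 months = 20 months (rounded down)
After reduction: 83 − 20 = 63 months
Less pre-trial detention credit: 63 months − 1 months = 62 months
Minimum 24 months: 62 months meets the minimum, no increase.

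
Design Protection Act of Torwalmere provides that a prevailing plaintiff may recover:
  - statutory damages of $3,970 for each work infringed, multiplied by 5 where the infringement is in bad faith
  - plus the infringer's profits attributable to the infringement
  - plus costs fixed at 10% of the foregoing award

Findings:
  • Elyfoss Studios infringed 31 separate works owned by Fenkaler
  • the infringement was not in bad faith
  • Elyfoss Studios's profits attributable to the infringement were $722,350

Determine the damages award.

Statutory damages: 31 × $3,970 = $123,070
Infringement not in bad faith: no ×5 enhancement.
Combined award: $123,070 + $722,350 = $845,420
Costs: 10% of $845,420 = $84,542
Award plus costs: $845,420 + $84,542 = $929,962

$929,962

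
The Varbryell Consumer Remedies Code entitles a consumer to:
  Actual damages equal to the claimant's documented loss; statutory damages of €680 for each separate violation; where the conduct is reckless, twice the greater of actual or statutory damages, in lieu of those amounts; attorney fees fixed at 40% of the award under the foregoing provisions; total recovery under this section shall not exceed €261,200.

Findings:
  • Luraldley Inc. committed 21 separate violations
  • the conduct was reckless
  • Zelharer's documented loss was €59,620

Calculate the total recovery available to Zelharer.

Statutory damages: 21 × €680 = €14,280
Greater of actual damages (€59,620) or statutory damages (€14,280): €59,620
Doubled: 2 × €59,620 = €119,240
Attorney fees: 40% of €119,240 = €47,696
Total before cap: €119,240 + €47,696 = €166,936
Cap at €261,200: €166,936 is within the cap, no reduction.

€166,936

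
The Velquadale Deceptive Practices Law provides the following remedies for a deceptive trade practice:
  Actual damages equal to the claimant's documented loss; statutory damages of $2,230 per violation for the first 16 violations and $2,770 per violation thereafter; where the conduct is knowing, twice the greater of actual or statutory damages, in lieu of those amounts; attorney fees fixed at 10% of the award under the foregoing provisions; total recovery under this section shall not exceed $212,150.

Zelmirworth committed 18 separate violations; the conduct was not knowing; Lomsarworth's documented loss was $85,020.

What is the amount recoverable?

$138,864

First 16 violations: 16 × $2,230 = $35,680
Remaining violations: (18 − 16) × $2,770 = $5,540
Statutory damages: $35,680 + $5,540 = $41,220
Conduct not knowing: the in-lieu enhancement does not apply.
Actual plus statutory damages: $85,020 + $41,220 = $126,240
Attorney fees: 10% of $126,240 = $12,624
Total before cap: $126,240 + $12,624 = $138,864
Cap at $212,150: $138,864 is within the cap, no reduction.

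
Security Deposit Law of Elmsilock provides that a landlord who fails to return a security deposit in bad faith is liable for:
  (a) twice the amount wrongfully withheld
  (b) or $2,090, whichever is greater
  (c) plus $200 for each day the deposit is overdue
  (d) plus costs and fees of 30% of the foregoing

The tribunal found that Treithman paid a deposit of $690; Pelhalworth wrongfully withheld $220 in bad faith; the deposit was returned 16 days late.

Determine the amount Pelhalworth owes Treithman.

Doubled: 2 × $220 = $440
Minimum $2,090: $440 is below the minimum → $2,090
Late-return penalty: 16 × $200 = $3,200
Damages plus late penalty: $2,090 + $3,200 = $5,290
Costs and fees: 30% of $5,290 = $1,587
Total recovery: $5,290 + $1,587 = $6,877

$6,877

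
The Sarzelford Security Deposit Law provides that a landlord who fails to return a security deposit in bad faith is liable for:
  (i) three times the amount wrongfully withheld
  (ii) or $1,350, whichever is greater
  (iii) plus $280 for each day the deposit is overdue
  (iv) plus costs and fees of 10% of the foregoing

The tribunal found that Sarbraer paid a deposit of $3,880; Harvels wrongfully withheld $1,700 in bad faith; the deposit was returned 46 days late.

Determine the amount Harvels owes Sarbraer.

Trebled: 3 × $1,700 = $5,100
Minimum $1,350: $5,100 meets the minimum, no increase.
Late-return penalty: 46 × $280 = $12,880
Damages plus late penalty: $5,100 + $12,880 = $17,980
Costs and fees: 10% of $17,980 = $1,798
Total recovery: $17,980 + $1,798 = $19,778

$19,778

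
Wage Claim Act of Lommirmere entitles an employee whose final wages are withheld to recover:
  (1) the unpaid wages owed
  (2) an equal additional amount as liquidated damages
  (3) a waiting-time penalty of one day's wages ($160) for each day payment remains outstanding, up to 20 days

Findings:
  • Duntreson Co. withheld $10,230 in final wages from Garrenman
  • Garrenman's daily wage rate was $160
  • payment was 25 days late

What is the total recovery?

Liquidated damages (equal amount): $10,230
Penalty days: min(25, 20) = 20
Waiting-time penalty: 20 × $160 = $3,200
Total award: $10,230 + $10,230 + $3,200 = $23,660

$23,660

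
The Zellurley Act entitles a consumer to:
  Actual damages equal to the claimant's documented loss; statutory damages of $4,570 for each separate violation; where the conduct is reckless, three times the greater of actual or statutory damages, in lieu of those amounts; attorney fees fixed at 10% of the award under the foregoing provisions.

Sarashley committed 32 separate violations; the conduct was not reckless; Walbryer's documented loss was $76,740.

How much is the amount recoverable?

Statutory damages: 32 × $4,570 = $146,240
Conduct not reckless: the in-lieu enhancement does not apply.
Actual plus statutory damages: $76,740 + $146,240 = $222,980
Attorney fees: 10% of $222,980 = $22,298
Total recovery: $222,980 + $22,298 = $245,278

$245,278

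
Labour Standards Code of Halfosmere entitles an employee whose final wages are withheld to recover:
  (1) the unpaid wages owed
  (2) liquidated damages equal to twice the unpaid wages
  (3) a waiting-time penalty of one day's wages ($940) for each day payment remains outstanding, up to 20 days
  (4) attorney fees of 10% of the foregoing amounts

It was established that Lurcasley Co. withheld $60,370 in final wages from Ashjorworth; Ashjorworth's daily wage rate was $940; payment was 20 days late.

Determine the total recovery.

Total award: $219,901

Doubled: 2 × $60,370 = $120,740
Penalty days: min(20, 20) = 20
Waiting-time penalty: 20 × $940 = $18,800
Subtotal: $60,370 + $120,740 + $18,800 = $199,910
Attorney fees: 10% of $199,910 = $19,991
Total award: $199,910 + $19,991 = $219,901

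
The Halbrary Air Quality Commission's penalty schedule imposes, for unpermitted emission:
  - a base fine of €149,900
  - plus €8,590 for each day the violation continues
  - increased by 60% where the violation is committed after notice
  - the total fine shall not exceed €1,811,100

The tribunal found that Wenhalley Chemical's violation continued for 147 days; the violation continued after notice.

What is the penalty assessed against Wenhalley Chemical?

€1,811,100

Per-day component: 147 × €8,590 = €1,262,730
Base plus per-day: €149,900 + €1,262,730 = €1,412,630
Enhancement: 60% of €1,412,630 = €847,578
Enhanced fine: €1,412,630 + €847,578 = €2,260,208
Cap at €1,811,100: €2,260,208 exceeds the cap → €1,811,100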